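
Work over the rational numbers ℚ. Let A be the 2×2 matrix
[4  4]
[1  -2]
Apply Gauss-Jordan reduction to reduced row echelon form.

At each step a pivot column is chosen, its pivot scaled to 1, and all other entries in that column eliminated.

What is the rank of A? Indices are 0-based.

step 1: normalize row 0 (÷4) = (1, 1)
  row 1: subtract 1×row0 = (0, -3)
step 2: normalize row 1 (÷-3) = (0, 1)
  row 0: subtract 1×row1 = (1, 0)

rank = 2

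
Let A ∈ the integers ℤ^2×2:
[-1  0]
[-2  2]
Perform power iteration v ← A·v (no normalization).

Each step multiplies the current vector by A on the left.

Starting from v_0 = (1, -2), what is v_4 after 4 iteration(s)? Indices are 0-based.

v_4 = (1, -42)

v_0 = (1, -2).
v_1 = A·v_0 = (-1, -6).
v_2 = A·v_1 = (1, -10).
v_3 = A·v_2 = (-1, -22).
v_4 = A·v_3 = (1, -42).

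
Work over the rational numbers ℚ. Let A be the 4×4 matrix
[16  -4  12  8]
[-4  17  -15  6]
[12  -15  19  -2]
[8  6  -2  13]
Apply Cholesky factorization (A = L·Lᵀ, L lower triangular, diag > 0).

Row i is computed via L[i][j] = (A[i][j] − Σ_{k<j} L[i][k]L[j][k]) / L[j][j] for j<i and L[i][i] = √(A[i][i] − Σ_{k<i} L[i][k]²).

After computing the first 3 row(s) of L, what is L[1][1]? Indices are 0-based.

Step 1: L[0][0] = √(16) = 4.
  L[1][0] = (-4) / L[0][0] = -1.
Step 2: L[1][1] = √(16) = 4.
  L[2][0] = (12) / L[0][0] = 3.
  L[2][1] = (-12) / L[1][1] = -3.
Step 3: L[2][2] = √(1) = 1.

L[1][1] = 4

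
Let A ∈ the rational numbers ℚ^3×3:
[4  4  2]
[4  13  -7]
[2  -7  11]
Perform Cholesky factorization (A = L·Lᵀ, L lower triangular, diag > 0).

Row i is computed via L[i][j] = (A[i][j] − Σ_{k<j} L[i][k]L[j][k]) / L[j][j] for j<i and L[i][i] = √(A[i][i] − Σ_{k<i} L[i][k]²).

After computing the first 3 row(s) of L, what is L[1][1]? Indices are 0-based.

L[1][1] = 3

Step 1: L[0][0] = √(4) = 2.
  L[1][0] = (4) / L[0][0] = 2.
Step 2: L[1][1] = √(9) = 3.
  L[2][0] = (2) / L[0][0] = 1.
  L[2][1] = (-9) / L[1][1] = -3.
Step 3: L[2][2] = √(1) = 1.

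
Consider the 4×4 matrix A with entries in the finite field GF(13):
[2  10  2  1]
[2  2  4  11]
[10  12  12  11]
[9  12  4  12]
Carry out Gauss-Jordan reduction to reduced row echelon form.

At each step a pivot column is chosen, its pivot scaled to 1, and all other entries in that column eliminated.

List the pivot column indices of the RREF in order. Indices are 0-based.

[1] R0 /= 2  ⇒  (1, 5, 1, 7)
     R1 -= 2·R0  ⇒  (0, 5, 2, 10)
     R2 -= 10·R0  ⇒  (0, 1, 2, 6)
     R3 -= 9·R0  ⇒  (0, 6, 8, 1)
[2] R1 /= 5  ⇒  (0, 1, 3, 2)
     R0 -= 5·R1  ⇒  (1, 0, 12, 10)
     R2 -= 1·R1  ⇒  (0, 0, 12, 4)
     R3 -= 6·R1  ⇒  (0, 0, 3, 2)
[3] R2 /= 12  ⇒  (0, 0, 1, 9)
     R0 -= 12·R2  ⇒  (1, 0, 0, 6)
     R1 -= 3·R2  ⇒  (0, 1, 0, 1)
     R3 -= 3·R2  ⇒  (0, 0, 0, 1)
[4] R3 /= 1  ⇒  (0, 0, 0, 1)
     R0 -= 6·R3  ⇒  (1, 0, 0, 0)
     R1 -= 1·R3  ⇒  (0, 1, 0, 0)
     R2 -= 9·R3  ⇒  (0, 0, 1, 0)

pivot columns: 0, 1, 2, 3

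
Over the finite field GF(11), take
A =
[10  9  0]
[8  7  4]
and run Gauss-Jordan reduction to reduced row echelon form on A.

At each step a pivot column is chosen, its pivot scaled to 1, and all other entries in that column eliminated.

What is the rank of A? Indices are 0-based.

rank = 2

[1] R0 /= 10  ⇒  (1, 2, 0)
     R1 -= 8·R0  ⇒  (0, 2, 4)
[2] R1 /= 2  ⇒  (0, 1, 2)
     R0 -= 2·R1  ⇒  (1, 0, 7)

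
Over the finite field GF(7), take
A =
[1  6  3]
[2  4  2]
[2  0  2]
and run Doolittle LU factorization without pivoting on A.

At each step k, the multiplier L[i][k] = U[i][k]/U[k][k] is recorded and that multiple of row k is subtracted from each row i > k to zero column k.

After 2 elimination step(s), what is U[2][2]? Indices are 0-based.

[col 0] pivot 1
  R1 -= 2*R0 → (0, 6, 3)  (L[1][0] := 2)
  R2 -= 2*R0 → (0, 2, 3)  (L[2][0] := 2)
[col 1] pivot 6
  R2 -= 5*R1 → (0, 0, 2)  (L[2][1] := 5)

U[2][2] = 2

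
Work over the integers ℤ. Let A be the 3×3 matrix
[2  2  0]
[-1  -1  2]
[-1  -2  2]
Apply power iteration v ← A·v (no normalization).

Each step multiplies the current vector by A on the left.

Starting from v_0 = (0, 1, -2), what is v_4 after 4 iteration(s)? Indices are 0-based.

v_4 = (-46, 55, 48)

v_0 = (0, 1, -2).
v_1 = A·v_0 = (2, -5, -6).
v_2 = A·v_1 = (-6, -9, -4).
v_3 = A·v_2 = (-30, 7, 16).
v_4 = A·v_3 = (-46, 55, 48).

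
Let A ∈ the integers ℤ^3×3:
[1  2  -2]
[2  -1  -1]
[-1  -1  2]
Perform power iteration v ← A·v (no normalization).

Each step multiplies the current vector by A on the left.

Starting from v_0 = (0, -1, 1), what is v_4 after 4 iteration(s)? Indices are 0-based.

v_0 = (0, -1, 1).
v_1 = A·v_0 = (-4, 0, 3).
v_2 = A·v_1 = (-10, -11, 10).
v_3 = A·v_2 = (-52, -19, 41).
v_4 = A·v_3 = (-172, -126, 153).

v_4 = (-172, -126, 153)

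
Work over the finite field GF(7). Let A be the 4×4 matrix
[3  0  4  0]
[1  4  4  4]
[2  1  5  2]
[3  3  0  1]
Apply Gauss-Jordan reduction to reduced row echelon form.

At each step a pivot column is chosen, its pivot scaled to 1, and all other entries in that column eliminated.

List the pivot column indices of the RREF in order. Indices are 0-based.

pivot(0,0)=3: scale R0 → (1, 0, 6, 0)
  clear (1,0): R1 −= (1)R0 → (0, 4, 5, 4)
  clear (2,0): R2 −= (2)R0 → (0, 1, 0, 2)
  clear (3,0): R3 −= (3)R0 → (0, 3, 3, 1)
pivot(1,1)=4: scale R1 → (0, 1, 3, 1)
  clear (2,1): R2 −= (1)R1 → (0, 0, 4, 1)
  clear (3,1): R3 −= (3)R1 → (0, 0, 1, 5)
pivot(2,2)=4: scale R2 → (0, 0, 1, 2)
  clear (0,2): R0 −= (6)R2 → (1, 0, 0, 2)
  clear (1,2): R1 −= (3)R2 → (0, 1, 0, 2)
  clear (3,2): R3 −= (1)R2 → (0, 0, 0, 3)
pivot(3,3)=3: scale R3 → (0, 0, 0, 1)
  clear (0,3): R0 −= (2)R3 → (1, 0, 0, 0)
  clear (1,3): R1 −= (2)R3 → (0, 1, 0, 0)
  clear (2,3): R2 −= (2)R3 → (0, 0, 1, 0)

pivot columns: 0, 1, 2, 3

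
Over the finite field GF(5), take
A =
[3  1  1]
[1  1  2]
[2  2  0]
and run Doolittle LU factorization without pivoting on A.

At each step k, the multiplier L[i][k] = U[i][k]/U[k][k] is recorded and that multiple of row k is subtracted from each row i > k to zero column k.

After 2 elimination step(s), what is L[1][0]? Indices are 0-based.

k=0: U[0][0]=3
  eliminate (1,0): mult=2, new row 1: (0, 4, 0); set L[1][0]=2
  eliminate (2,0): mult=4, new row 2: (0, 3, 1); set L[2][0]=4
k=1: U[1][1]=4
  eliminate (2,1): mult=2, new row 2: (0, 0, 1); set L[2][1]=2

L[1][0] = 2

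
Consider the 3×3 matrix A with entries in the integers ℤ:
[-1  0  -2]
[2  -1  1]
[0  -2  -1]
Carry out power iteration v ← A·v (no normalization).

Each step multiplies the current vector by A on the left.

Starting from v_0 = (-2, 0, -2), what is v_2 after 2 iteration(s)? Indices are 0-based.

v_2 = (-10, 20, 10)

v_0 = (-2, 0, -2).
v_1 = A·v_0 = (6, -6, 2).
v_2 = A·v_1 = (-10, 20, 10).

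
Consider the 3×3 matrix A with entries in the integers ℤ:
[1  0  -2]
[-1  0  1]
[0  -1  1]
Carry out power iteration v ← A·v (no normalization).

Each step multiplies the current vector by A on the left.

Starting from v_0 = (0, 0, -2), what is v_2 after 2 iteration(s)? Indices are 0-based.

v_0 = (0, 0, -2).
v_1 = A·v_0 = (4, -2, -2).
v_2 = A·v_1 = (8, -6, 0).

v_2 = (8, -6, 0)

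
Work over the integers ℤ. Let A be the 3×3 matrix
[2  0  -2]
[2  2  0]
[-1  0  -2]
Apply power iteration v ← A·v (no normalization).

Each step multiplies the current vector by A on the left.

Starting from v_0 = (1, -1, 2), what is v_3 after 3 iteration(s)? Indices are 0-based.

v_3 = (-12, 4, -30)

v_0 = (1, -1, 2).
v_1 = A·v_0 = (-2, 0, -5).
v_2 = A·v_1 = (6, -4, 12).
v_3 = A·v_2 = (-12, 4, -30).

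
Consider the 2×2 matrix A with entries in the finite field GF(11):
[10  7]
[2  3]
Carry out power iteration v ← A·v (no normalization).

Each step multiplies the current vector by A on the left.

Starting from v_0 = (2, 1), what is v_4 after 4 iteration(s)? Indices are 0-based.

v_0 = (2, 1).
v_1 = A·v_0 = (5, 7).
v_2 = A·v_1 = (0, 9).
v_3 = A·v_2 = (8, 5).
v_4 = A·v_3 = (5, 9).

v_4 = (5, 9)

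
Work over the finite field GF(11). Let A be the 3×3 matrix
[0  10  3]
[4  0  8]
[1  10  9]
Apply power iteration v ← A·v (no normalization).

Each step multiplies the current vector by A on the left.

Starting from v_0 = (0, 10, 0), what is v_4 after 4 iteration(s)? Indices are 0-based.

v_4 = (8, 5, 6)

v_0 = (0, 10, 0).
v_1 = A·v_0 = (1, 0, 1).
v_2 = A·v_1 = (3, 1, 10).
v_3 = A·v_2 = (7, 4, 4).
v_4 = A·v_3 = (8, 5, 6).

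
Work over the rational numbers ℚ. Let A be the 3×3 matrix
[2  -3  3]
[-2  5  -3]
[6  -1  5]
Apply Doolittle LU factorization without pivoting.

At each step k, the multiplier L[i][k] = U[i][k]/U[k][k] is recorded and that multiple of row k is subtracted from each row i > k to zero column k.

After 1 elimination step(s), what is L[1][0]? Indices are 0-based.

L[1][0] = -1

k=0: U[0][0]=2
  eliminate (1,0): mult=-1, new row 1: (0, 2, 0); set L[1][0]=-1
  eliminate (2,0): mult=3, new row 2: (0, 8, -4); set L[2][0]=3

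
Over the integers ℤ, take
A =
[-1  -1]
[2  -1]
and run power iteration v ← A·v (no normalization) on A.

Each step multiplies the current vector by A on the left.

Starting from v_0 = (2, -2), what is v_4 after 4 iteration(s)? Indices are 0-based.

v_4 = (-6, 30)

v_0 = (2, -2).
v_1 = A·v_0 = (0, 6).
v_2 = A·v_1 = (-6, -6).
v_3 = A·v_2 = (12, -6).
v_4 = A·v_3 = (-6, 30).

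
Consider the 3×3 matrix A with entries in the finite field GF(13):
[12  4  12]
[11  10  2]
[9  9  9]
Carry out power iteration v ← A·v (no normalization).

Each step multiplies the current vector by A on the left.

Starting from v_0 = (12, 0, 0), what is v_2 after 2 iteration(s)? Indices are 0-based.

v_0 = (12, 0, 0).
v_1 = A·v_0 = (1, 2, 4).
v_2 = A·v_1 = (3, 0, 11).

v_2 = (3, 0, 11)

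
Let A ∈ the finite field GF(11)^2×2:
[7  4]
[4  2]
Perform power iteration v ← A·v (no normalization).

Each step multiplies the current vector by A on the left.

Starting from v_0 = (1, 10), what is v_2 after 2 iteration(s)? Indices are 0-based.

v_2 = (7, 5)

v_0 = (1, 10).
v_1 = A·v_0 = (3, 2).
v_2 = A·v_1 = (7, 5).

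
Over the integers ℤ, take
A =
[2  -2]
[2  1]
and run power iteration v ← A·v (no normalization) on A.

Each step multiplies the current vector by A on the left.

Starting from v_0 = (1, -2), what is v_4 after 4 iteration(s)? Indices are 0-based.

v_4 = (-72, 36)

v_0 = (1, -2).
v_1 = A·v_0 = (6, 0).
v_2 = A·v_1 = (12, 12).
v_3 = A·v_2 = (0, 36).
v_4 = A·v_3 = (-72, 36).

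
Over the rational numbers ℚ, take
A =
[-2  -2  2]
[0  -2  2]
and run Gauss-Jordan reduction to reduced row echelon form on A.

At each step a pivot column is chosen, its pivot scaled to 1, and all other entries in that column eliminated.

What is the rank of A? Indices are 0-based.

[1] R0 /= -2  ⇒  (1, 1, -1)
[2] R1 /= -2  ⇒  (0, 1, -1)
     R0 -= 1·R1  ⇒  (1, 0, 0)

rank = 2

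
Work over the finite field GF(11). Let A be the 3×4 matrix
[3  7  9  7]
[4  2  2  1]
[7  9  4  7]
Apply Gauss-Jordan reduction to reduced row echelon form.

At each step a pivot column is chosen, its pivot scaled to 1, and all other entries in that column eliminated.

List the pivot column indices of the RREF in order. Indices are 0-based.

[1] R0 /= 3  ⇒  (1, 6, 3, 6)
     R1 -= 4·R0  ⇒  (0, 0, 1, 10)
     R2 -= 7·R0  ⇒  (0, 0, 5, 9)
column 1 empty below row 1
[2] R1 /= 1  ⇒  (0, 0, 1, 10)
     R0 -= 3·R1  ⇒  (1, 6, 0, 9)
     R2 -= 5·R1  ⇒  (0, 0, 0, 3)
[3] R2 /= 3  ⇒  (0, 0, 0, 1)
     R0 -= 9·R2  ⇒  (1, 6, 0, 0)
     R1 -= 10·R2  ⇒  (0, 0, 1, 0)

pivot columns: 0, 2, 3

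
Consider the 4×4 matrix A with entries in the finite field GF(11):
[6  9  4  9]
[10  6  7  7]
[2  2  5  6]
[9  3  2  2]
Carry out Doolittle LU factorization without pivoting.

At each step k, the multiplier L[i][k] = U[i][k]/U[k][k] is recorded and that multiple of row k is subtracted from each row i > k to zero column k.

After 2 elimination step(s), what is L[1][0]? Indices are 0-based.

k=0: U[0][0]=6
  eliminate (1,0): mult=9, new row 1: (0, 2, 4, 3); set L[1][0]=9
  eliminate (2,0): mult=4, new row 2: (0, 10, 0, 3); set L[2][0]=4
  eliminate (3,0): mult=7, new row 3: (0, 6, 7, 5); set L[3][0]=7
k=1: U[1][1]=2
  eliminate (2,1): mult=5, new row 2: (0, 0, 2, 10); set L[2][1]=5
  eliminate (3,1): mult=3, new row 3: (0, 0, 6, 7); set L[3][1]=3

L[1][0] = 9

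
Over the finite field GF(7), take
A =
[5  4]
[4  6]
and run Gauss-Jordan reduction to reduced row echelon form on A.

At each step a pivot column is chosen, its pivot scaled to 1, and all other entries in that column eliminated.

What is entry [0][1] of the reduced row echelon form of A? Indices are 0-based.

step 1: normalize row 0 (÷5) = (1, 5)
  row 1: subtract 4×row0 = (0, 0)
skip col 1 (zero from row 1)

M[0][1] = 5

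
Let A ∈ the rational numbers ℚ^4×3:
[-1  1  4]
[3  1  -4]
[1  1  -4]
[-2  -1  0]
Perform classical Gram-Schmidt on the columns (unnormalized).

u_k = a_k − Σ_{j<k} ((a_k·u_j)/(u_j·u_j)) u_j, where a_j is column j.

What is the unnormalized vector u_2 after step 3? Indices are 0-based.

u_2 = (8/7, 0, -24/7, -16/7)

Step 1: u_0 = a_0 = (-1, 3, 1, -2).
Step 2: u_1 = a_1 − (1/3)·u_0 = (4/3, 0, 2/3, -1/3).
Step 3: u_2 = a_2 − (-4/3)·u_0 − (8/7)·u_1 = (8/7, 0, -24/7, -16/7).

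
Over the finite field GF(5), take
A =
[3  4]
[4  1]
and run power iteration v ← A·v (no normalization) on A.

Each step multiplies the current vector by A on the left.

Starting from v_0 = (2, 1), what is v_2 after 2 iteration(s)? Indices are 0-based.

v_2 = (1, 4)

v_0 = (2, 1).
v_1 = A·v_0 = (0, 4).
v_2 = A·v_1 = (1, 4).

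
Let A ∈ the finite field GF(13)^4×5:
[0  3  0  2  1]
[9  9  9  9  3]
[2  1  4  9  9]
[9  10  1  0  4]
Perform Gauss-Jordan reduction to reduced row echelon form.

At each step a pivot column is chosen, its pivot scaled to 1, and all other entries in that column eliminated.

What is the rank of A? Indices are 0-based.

rank = 4

pivot(0,0): swap R0↔R1
pivot(0,0)=9: scale R0 → (1, 1, 1, 1, 9)
  clear (2,0): R2 −= (2)R0 → (0, 12, 2, 7, 4)
  clear (3,0): R3 −= (9)R0 → (0, 1, 5, 4, 1)
pivot(1,1)=3: scale R1 → (0, 1, 0, 5, 9)
  clear (0,1): R0 −= (1)R1 → (1, 0, 1, 9, 0)
  clear (2,1): R2 −= (12)R1 → (0, 0, 2, 12, 0)
  clear (3,1): R3 −= (1)R1 → (0, 0, 5, 12, 5)
pivot(2,2)=2: scale R2 → (0, 0, 1, 6, 0)
  clear (0,2): R0 −= (1)R2 → (1, 0, 0, 3, 0)
  clear (3,2): R3 −= (5)R2 → (0, 0, 0, 8, 5)
pivot(3,3)=8: scale R3 → (0, 0, 0, 1, 12)
  clear (0,3): R0 −= (3)R3 → (1, 0, 0, 0, 3)
  clear (1,3): R1 −= (5)R3 → (0, 1, 0, 0, 1)
  clear (2,3): R2 −= (6)R3 → (0, 0, 1, 0, 6)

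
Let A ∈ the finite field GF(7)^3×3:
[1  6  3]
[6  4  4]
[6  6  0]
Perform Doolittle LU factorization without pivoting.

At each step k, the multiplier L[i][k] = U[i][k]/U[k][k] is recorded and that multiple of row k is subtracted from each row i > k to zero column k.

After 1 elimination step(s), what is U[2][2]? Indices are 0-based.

Step 1: pivot at (0,0) is 1.
  row1 ← row1 − (6)·row0  ⇒  L[1][0]=6, U row1=(0, 3, 0)
  row2 ← row2 − (6)·row0  ⇒  L[2][0]=6, U row2=(0, 5, 3)

U[2][2] = 3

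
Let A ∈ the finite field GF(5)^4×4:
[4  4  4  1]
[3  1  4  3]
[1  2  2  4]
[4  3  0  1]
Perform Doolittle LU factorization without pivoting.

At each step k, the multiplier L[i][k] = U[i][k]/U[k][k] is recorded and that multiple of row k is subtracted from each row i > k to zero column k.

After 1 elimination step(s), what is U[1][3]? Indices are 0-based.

U[1][3] = 1

k=0: U[0][0]=4
  eliminate (1,0): mult=2, new row 1: (0, 3, 1, 1); set L[1][0]=2
  eliminate (2,0): mult=4, new row 2: (0, 1, 1, 0); set L[2][0]=4
  eliminate (3,0): mult=1, new row 3: (0, 4, 1, 0); set L[3][0]=1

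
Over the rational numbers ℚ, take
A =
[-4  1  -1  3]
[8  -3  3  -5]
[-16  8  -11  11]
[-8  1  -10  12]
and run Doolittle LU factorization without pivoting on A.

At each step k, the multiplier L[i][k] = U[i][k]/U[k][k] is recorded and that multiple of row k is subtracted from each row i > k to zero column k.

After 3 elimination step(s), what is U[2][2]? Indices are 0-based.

U[2][2] = -3

k=0: U[0][0]=-4
  eliminate (1,0): mult=-2, new row 1: (0, -1, 1, 1); set L[1][0]=-2
  eliminate (2,0): mult=4, new row 2: (0, 4, -7, -1); set L[2][0]=4
  eliminate (3,0): mult=2, new row 3: (0, -1, -8, 6); set L[3][0]=2
k=1: U[1][1]=-1
  eliminate (2,1): mult=-4, new row 2: (0, 0, -3, 3); set L[2][1]=-4
  eliminate (3,1): mult=1, new row 3: (0, 0, -9, 5); set L[3][1]=1
k=2: U[2][2]=-3
  eliminate (3,2): mult=3, new row 3: (0, 0, 0, -4); set L[3][2]=3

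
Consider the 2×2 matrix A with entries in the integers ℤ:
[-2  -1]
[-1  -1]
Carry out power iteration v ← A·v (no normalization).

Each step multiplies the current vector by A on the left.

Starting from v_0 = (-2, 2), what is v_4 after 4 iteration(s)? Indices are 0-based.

v_0 = (-2, 2).
v_1 = A·v_0 = (2, 0).
v_2 = A·v_1 = (-4, -2).
v_3 = A·v_2 = (10, 6).
v_4 = A·v_3 = (-26, -16).

v_4 = (-26, -16)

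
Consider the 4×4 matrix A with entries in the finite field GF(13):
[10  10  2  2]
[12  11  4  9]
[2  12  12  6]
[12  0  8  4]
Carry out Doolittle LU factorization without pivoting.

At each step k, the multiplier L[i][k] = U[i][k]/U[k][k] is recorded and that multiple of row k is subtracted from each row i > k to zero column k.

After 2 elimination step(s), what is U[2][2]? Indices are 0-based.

U[2][2] = 12

Step 1: pivot at (0,0) is 10.
  row1 ← row1 − (9)·row0  ⇒  L[1][0]=9, U row1=(0, 12, 12, 4)
  row2 ← row2 − (8)·row0  ⇒  L[2][0]=8, U row2=(0, 10, 9, 3)
  row3 ← row3 − (9)·row0  ⇒  L[3][0]=9, U row3=(0, 1, 3, 12)
Step 2: pivot at (1,1) is 12.
  row2 ← row2 − (3)·row1  ⇒  L[2][1]=3, U row2=(0, 0, 12, 4)
  row3 ← row3 − (12)·row1  ⇒  L[3][1]=12, U row3=(0, 0, 2, 3)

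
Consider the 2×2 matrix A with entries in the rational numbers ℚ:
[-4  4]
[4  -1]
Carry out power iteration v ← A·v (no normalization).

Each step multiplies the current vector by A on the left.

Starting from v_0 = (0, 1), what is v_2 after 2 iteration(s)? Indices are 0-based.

v_0 = (0, 1).
v_1 = A·v_0 = (4, -1).
v_2 = A·v_1 = (-20, 17).

v_2 = (-20, 17)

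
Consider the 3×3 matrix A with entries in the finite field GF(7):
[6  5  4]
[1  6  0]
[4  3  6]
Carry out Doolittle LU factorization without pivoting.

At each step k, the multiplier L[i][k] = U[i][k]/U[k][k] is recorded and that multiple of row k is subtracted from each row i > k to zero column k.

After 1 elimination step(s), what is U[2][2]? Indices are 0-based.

U[2][2] = 1

[col 0] pivot 6
  R1 -= 6*R0 → (0, 4, 4)  (L[1][0] := 6)
  R2 -= 3*R0 → (0, 2, 1)  (L[2][0] := 3)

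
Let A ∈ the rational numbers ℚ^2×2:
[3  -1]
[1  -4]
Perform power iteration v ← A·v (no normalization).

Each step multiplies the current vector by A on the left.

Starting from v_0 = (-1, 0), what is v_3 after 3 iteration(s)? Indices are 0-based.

v_3 = (-25, -12)

v_0 = (-1, 0).
v_1 = A·v_0 = (-3, -1).
v_2 = A·v_1 = (-8, 1).
v_3 = A·v_2 = (-25, -12).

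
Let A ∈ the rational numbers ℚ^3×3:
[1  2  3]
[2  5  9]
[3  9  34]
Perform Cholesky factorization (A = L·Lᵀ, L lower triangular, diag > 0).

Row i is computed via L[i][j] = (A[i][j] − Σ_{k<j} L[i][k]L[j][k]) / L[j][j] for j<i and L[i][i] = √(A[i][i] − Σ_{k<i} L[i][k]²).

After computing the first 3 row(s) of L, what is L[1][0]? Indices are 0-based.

L[1][0] = 2

Step 1: L[0][0] = √(1) = 1.
  L[1][0] = (2) / L[0][0] = 2.
Step 2: L[1][1] = √(1) = 1.
  L[2][0] = (3) / L[0][0] = 3.
  L[2][1] = (3) / L[1][1] = 3.
Step 3: L[2][2] = √(16) = 4.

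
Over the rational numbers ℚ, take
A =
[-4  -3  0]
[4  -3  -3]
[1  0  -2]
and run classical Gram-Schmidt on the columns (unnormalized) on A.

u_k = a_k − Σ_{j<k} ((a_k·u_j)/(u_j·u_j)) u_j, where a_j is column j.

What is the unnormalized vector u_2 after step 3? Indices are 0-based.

Step 1: u_0 = a_0 = (-4, 4, 1).
Step 2: u_1 = a_1 − (0)·u_0 = (-3, -3, 0).
Step 3: u_2 = a_2 − (-14/33)·u_0 − (1/2)·u_1 = (-13/66, 13/66, -52/33).

u_2 = (-13/66, 13/66, -52/33)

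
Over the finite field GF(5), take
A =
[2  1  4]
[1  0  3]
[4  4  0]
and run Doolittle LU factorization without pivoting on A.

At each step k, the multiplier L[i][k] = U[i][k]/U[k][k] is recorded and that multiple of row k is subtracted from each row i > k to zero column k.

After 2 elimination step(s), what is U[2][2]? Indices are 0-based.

Step 1: pivot at (0,0) is 2.
  row1 ← row1 − (3)·row0  ⇒  L[1][0]=3, U row1=(0, 2, 1)
  row2 ← row2 − (2)·row0  ⇒  L[2][0]=2, U row2=(0, 2, 2)
Step 2: pivot at (1,1) is 2.
  row2 ← row2 − (1)·row1  ⇒  L[2][1]=1, U row2=(0, 0, 1)

U[2][2] = 1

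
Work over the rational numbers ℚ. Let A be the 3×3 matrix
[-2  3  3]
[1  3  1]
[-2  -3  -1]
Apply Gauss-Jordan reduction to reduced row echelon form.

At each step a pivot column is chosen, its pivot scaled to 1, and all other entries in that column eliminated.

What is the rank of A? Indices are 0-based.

rank = 3

[1] R0 /= -2  ⇒  (1, -3/2, -3/2)
     R1 -= 1·R0  ⇒  (0, 9/2, 5/2)
     R2 -= -2·R0  ⇒  (0, -6, -4)
[2] R1 /= 9/2  ⇒  (0, 1, 5/9)
     R0 -= -3/2·R1  ⇒  (1, 0, -2/3)
     R2 -= -6·R1  ⇒  (0, 0, -2/3)
[3] R2 /= -2/3  ⇒  (0, 0, 1)
     R0 -= -2/3·R2  ⇒  (1, 0, 0)
     R1 -= 5/9·R2  ⇒  (0, 1, 0)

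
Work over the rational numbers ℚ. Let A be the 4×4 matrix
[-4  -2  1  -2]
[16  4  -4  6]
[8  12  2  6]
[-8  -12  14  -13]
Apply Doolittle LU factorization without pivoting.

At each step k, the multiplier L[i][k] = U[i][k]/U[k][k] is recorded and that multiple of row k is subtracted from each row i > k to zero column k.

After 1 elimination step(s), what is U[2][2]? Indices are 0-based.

Step 1: pivot at (0,0) is -4.
  row1 ← row1 − (-4)·row0  ⇒  L[1][0]=-4, U row1=(0, -4, 0, -2)
  row2 ← row2 − (-2)·row0  ⇒  L[2][0]=-2, U row2=(0, 8, 4, 2)
  row3 ← row3 − (2)·row0  ⇒  L[3][0]=2, U row3=(0, -8, 12, -9)

U[2][2] = 4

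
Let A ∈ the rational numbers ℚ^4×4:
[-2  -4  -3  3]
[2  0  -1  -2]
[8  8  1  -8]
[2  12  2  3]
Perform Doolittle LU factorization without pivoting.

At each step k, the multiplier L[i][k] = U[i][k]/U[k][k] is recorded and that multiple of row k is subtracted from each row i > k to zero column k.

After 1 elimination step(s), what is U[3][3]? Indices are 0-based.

U[3][3] = 6

[col 0] pivot -2
  R1 -= -1*R0 → (0, -4, -4, 1)  (L[1][0] := -1)
  R2 -= -4*R0 → (0, -8, -11, 4)  (L[2][0] := -4)
  R3 -= -1*R0 → (0, 8, -1, 6)  (L[3][0] := -1)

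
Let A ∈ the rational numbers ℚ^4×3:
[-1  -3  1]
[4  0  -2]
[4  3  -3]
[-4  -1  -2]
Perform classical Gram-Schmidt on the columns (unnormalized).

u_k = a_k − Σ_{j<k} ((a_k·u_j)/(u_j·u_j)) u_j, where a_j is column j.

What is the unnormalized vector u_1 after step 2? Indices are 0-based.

Step 1: u_0 = a_0 = (-1, 4, 4, -4).
Step 2: u_1 = a_1 − (19/49)·u_0 = (-128/49, -76/49, 71/49, 27/49).

u_1 = (-128/49, -76/49, 71/49, 27/49)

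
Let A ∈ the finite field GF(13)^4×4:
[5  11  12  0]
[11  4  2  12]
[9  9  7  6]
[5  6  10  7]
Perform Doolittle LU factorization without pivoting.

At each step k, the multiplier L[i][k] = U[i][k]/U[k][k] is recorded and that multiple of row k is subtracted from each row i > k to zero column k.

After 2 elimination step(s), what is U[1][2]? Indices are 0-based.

U[1][2] = 12

[col 0] pivot 5
  R1 -= 10*R0 → (0, 11, 12, 12)  (L[1][0] := 10)
  R2 -= 7*R0 → (0, 10, 1, 6)  (L[2][0] := 7)
  R3 -= 1*R0 → (0, 8, 11, 7)  (L[3][0] := 1)
[col 1] pivot 11
  R2 -= 8*R1 → (0, 0, 9, 1)  (L[2][1] := 8)
  R3 -= 9*R1 → (0, 0, 7, 3)  (L[3][1] := 9)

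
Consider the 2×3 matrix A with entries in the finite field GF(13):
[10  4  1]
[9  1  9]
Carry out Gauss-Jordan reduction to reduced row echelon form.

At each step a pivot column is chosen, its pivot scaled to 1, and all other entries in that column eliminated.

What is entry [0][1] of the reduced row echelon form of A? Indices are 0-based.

M[0][1] = 3

[1] R0 /= 10  ⇒  (1, 3, 4)
     R1 -= 9·R0  ⇒  (0, 0, 12)
column 1 empty below row 1
[2] R1 /= 12  ⇒  (0, 0, 1)
     R0 -= 4·R1  ⇒  (1, 3, 0)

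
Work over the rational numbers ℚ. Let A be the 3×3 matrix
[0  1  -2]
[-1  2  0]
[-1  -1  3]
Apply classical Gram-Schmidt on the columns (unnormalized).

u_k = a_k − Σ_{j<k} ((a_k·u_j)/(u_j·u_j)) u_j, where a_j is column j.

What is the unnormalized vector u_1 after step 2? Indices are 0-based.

u_1 = (1, 3/2, -3/2)

Step 1: u_0 = a_0 = (0, -1, -1).
Step 2: u_1 = a_1 − (-1/2)·u_0 = (1, 3/2, -3/2).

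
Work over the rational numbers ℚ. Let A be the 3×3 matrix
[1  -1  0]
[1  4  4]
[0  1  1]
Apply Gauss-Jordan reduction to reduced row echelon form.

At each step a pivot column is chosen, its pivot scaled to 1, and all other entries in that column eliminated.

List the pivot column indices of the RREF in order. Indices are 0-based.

step 1: normalize row 0 (÷1) = (1, -1, 0)
  row 1: subtract 1×row0 = (0, 5, 4)
step 2: normalize row 1 (÷5) = (0, 1, 4/5)
  row 0: subtract -1×row1 = (1, 0, 4/5)
  row 2: subtract 1×row1 = (0, 0, 1/5)
step 3: normalize row 2 (÷1/5) = (0, 0, 1)
  row 0: subtract 4/5×row2 = (1, 0, 0)
  row 1: subtract 4/5×row2 = (0, 1, 0)

pivot columns: 0, 1, 2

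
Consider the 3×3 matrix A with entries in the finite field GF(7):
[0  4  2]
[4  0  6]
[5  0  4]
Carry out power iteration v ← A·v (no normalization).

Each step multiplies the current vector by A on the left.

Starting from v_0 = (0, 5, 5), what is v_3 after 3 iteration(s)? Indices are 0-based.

v_3 = (6, 4, 5)

v_0 = (0, 5, 5).
v_1 = A·v_0 = (2, 2, 6).
v_2 = A·v_1 = (6, 2, 6).
v_3 = A·v_2 = (6, 4, 5).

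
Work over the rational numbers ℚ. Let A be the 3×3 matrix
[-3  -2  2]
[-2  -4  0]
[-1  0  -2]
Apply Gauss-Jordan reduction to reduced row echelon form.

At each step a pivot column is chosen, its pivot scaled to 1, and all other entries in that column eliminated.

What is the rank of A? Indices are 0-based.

rank = 3

[1] R0 /= -3  ⇒  (1, 2/3, -2/3)
     R1 -= -2·R0  ⇒  (0, -8/3, -4/3)
     R2 -= -1·R0  ⇒  (0, 2/3, -8/3)
[2] R1 /= -8/3  ⇒  (0, 1, 1/2)
     R0 -= 2/3·R1  ⇒  (1, 0, -1)
     R2 -= 2/3·R1  ⇒  (0, 0, -3)
[3] R2 /= -3  ⇒  (0, 0, 1)
     R0 -= -1·R2  ⇒  (1, 0, 0)
     R1 -= 1/2·R2  ⇒  (0, 1, 0)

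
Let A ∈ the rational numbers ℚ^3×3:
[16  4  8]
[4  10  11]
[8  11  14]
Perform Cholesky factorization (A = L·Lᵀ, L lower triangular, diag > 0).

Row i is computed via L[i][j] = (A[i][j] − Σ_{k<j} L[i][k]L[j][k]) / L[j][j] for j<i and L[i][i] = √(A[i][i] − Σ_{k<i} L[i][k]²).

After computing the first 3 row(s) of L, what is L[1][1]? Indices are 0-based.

Step 1: L[0][0] = √(16) = 4.
  L[1][0] = (4) / L[0][0] = 1.
Step 2: L[1][1] = √(9) = 3.
  L[2][0] = (8) / L[0][0] = 2.
  L[2][1] = (9) / L[1][1] = 3.
Step 3: L[2][2] = √(1) = 1.

L[1][1] = 3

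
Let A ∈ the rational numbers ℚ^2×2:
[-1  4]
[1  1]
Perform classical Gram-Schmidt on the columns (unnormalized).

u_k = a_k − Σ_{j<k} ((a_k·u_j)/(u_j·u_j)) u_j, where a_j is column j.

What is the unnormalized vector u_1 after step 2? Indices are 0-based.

u_1 = (5/2, 5/2)

Step 1: u_0 = a_0 = (-1, 1).
Step 2: u_1 = a_1 − (-3/2)·u_0 = (5/2, 5/2).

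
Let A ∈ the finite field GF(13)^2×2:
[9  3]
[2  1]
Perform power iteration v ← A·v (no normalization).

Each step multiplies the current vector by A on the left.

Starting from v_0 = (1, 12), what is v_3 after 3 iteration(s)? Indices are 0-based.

v_3 = (6, 10)

v_0 = (1, 12).
v_1 = A·v_0 = (6, 1).
v_2 = A·v_1 = (5, 0).
v_3 = A·v_2 = (6, 10).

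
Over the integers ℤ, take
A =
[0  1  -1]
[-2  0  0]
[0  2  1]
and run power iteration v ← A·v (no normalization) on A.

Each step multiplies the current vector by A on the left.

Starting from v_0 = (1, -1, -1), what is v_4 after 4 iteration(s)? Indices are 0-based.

v_4 = (5, -14, -11)

v_0 = (1, -1, -1).
v_1 = A·v_0 = (0, -2, -3).
v_2 = A·v_1 = (1, 0, -7).
v_3 = A·v_2 = (7, -2, -7).
v_4 = A·v_3 = (5, -14, -11).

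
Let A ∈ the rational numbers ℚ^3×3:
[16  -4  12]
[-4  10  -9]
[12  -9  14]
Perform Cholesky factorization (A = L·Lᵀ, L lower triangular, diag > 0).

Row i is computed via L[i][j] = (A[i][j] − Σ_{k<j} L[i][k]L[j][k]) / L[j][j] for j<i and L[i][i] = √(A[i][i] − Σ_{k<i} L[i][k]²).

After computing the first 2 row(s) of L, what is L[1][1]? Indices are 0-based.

L[1][1] = 3

Step 1: L[0][0] = √(16) = 4.
  L[1][0] = (-4) / L[0][0] = -1.
Step 2: L[1][1] = √(9) = 3.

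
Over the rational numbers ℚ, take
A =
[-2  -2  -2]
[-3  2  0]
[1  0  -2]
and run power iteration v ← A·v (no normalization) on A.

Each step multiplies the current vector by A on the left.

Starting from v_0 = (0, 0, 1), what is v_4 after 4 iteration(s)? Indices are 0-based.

v_0 = (0, 0, 1).
v_1 = A·v_0 = (-2, 0, -2).
v_2 = A·v_1 = (8, 6, 2).
v_3 = A·v_2 = (-32, -12, 4).
v_4 = A·v_3 = (80, 72, -40).

v_4 = (80, 72, -40)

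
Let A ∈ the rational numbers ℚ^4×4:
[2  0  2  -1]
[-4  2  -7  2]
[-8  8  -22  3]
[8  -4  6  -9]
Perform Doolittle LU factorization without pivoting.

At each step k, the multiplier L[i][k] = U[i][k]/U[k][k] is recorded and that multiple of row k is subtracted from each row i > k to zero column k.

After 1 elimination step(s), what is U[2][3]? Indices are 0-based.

k=0: U[0][0]=2
  eliminate (1,0): mult=-2, new row 1: (0, 2, -3, 0); set L[1][0]=-2
  eliminate (2,0): mult=-4, new row 2: (0, 8, -14, -1); set L[2][0]=-4
  eliminate (3,0): mult=4, new row 3: (0, -4, -2, -5); set L[3][0]=4

U[2][3] = -1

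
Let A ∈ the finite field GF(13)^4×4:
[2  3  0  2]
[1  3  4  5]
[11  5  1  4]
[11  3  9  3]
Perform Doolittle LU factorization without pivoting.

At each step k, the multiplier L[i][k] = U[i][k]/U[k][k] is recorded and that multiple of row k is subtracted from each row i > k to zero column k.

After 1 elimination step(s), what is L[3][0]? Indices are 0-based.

[col 0] pivot 2
  R1 -= 7*R0 → (0, 8, 4, 4)  (L[1][0] := 7)
  R2 -= 12*R0 → (0, 8, 1, 6)  (L[2][0] := 12)
  R3 -= 12*R0 → (0, 6, 9, 5)  (L[3][0] := 12)

L[3][0] = 12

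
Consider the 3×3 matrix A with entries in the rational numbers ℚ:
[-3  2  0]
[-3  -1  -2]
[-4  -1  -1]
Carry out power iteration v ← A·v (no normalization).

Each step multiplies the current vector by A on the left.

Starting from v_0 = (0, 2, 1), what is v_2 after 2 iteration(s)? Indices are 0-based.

v_0 = (0, 2, 1).
v_1 = A·v_0 = (4, -4, -3).
v_2 = A·v_1 = (-20, -2, -9).

v_2 = (-20, -2, -9)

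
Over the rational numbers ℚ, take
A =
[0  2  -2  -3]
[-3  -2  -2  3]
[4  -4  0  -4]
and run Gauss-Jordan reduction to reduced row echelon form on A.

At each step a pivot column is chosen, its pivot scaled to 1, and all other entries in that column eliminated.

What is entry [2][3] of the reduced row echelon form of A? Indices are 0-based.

[1] R0 <-> R1
[1] R0 /= -3  ⇒  (1, 2/3, 2/3, -1)
     R2 -= 4·R0  ⇒  (0, -20/3, -8/3, 0)
[2] R1 /= 2  ⇒  (0, 1, -1, -3/2)
     R0 -= 2/3·R1  ⇒  (1, 0, 4/3, 0)
     R2 -= -20/3·R1  ⇒  (0, 0, -28/3, -10)
[3] R2 /= -28/3  ⇒  (0, 0, 1, 15/14)
     R0 -= 4/3·R2  ⇒  (1, 0, 0, -10/7)
     R1 -= -1·R2  ⇒  (0, 1, 0, -3/7)

M[2][3] = 15/14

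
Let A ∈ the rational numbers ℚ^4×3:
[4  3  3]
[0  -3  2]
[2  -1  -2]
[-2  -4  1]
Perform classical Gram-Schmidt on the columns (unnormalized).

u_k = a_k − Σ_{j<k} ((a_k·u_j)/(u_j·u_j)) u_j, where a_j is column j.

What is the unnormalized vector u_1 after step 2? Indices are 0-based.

Step 1: u_0 = a_0 = (4, 0, 2, -2).
Step 2: u_1 = a_1 − (3/4)·u_0 = (0, -3, -5/2, -5/2).

u_1 = (0, -3, -5/2, -5/2)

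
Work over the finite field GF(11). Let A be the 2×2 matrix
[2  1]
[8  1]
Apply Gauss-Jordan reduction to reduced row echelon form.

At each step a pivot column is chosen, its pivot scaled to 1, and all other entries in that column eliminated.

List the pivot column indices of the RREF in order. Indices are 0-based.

pivot columns: 0, 1

[1] R0 /= 2  ⇒  (1, 6)
     R1 -= 8·R0  ⇒  (0, 8)
[2] R1 /= 8  ⇒  (0, 1)
     R0 -= 6·R1  ⇒  (1, 0)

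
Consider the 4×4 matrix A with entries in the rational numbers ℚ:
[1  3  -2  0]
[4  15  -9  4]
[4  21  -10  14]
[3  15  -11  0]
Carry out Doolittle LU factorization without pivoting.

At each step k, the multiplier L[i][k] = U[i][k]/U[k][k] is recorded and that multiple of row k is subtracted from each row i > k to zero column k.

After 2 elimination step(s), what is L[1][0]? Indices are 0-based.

k=0: U[0][0]=1
  eliminate (1,0): mult=4, new row 1: (0, 3, -1, 4); set L[1][0]=4
  eliminate (2,0): mult=4, new row 2: (0, 9, -2, 14); set L[2][0]=4
  eliminate (3,0): mult=3, new row 3: (0, 6, -5, 0); set L[3][0]=3
k=1: U[1][1]=3
  eliminate (2,1): mult=3, new row 2: (0, 0, 1, 2); set L[2][1]=3
  eliminate (3,1): mult=2, new row 3: (0, 0, -3, -8); set L[3][1]=2

L[1][0] = 4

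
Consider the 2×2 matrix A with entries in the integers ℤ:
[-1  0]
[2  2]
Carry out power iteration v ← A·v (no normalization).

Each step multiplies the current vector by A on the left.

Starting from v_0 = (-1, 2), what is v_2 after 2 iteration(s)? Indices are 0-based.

v_0 = (-1, 2).
v_1 = A·v_0 = (1, 2).
v_2 = A·v_1 = (-1, 6).

v_2 = (-1, 6)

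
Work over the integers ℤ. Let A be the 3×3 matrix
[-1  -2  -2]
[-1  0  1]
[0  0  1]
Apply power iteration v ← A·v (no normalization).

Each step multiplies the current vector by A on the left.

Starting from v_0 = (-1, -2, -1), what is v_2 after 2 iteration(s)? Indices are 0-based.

v_0 = (-1, -2, -1).
v_1 = A·v_0 = (7, 0, -1).
v_2 = A·v_1 = (-5, -8, -1).

v_2 = (-5, -8, -1)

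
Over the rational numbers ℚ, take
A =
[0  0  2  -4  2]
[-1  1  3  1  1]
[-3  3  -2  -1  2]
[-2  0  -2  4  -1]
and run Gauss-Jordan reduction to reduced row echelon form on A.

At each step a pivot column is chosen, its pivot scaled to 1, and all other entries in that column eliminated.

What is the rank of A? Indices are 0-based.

rank = 4

step 1: exchange rows 0,1
step 1: normalize row 0 (÷-1) = (1, -1, -3, -1, -1)
  row 2: subtract -3×row0 = (0, 0, -11, -4, -1)
  row 3: subtract -2×row0 = (0, -2, -8, 2, -3)
step 2: exchange rows 1,3
step 2: normalize row 1 (÷-2) = (0, 1, 4, -1, 3/2)
  row 0: subtract -1×row1 = (1, 0, 1, -2, 1/2)
step 3: normalize row 2 (÷-11) = (0, 0, 1, 4/11, 1/11)
  row 0: subtract 1×row2 = (1, 0, 0, -26/11, 9/22)
  row 1: subtract 4×row2 = (0, 1, 0, -27/11, 25/22)
  row 3: subtract 2×row2 = (0, 0, 0, -52/11, 20/11)
step 4: normalize row 3 (÷-52/11) = (0, 0, 0, 1, -5/13)
  row 0: subtract -26/11×row3 = (1, 0, 0, 0, -1/2)
  row 1: subtract -27/11×row3 = (0, 1, 0, 0, 5/26)
  row 2: subtract 4/11×row3 = (0, 0, 1, 0, 3/13)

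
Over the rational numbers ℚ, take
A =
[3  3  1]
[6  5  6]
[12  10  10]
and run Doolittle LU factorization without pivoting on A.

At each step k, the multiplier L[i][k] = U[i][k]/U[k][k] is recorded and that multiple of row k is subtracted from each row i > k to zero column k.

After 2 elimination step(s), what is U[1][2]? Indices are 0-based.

U[1][2] = 4

Step 1: pivot at (0,0) is 3.
  row1 ← row1 − (2)·row0  ⇒  L[1][0]=2, U row1=(0, -1, 4)
  row2 ← row2 − (4)·row0  ⇒  L[2][0]=4, U row2=(0, -2, 6)
Step 2: pivot at (1,1) is -1.
  row2 ← row2 − (2)·row1  ⇒  L[2][1]=2, U row2=(0, 0, -2)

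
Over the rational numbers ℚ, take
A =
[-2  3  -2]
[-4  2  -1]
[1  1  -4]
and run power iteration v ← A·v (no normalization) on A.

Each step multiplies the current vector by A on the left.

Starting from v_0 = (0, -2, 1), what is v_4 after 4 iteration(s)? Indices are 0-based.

v_4 = (-87, -155, 41)

v_0 = (0, -2, 1).
v_1 = A·v_0 = (-8, -5, -6).
v_2 = A·v_1 = (13, 28, 11).
v_3 = A·v_2 = (36, -7, -3).
v_4 = A·v_3 = (-87, -155, 41).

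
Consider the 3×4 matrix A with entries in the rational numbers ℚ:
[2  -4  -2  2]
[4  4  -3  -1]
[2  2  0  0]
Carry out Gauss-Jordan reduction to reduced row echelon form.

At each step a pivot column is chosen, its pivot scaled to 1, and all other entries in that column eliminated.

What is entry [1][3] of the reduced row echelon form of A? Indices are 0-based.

step 1: normalize row 0 (÷2) = (1, -2, -1, 1)
  row 1: subtract 4×row0 = (0, 12, 1, -5)
  row 2: subtract 2×row0 = (0, 6, 2, -2)
step 2: normalize row 1 (÷12) = (0, 1, 1/12, -5/12)
  row 0: subtract -2×row1 = (1, 0, -5/6, 1/6)
  row 2: subtract 6×row1 = (0, 0, 3/2, 1/2)
step 3: normalize row 2 (÷3/2) = (0, 0, 1, 1/3)
  row 0: subtract -5/6×row2 = (1, 0, 0, 4/9)
  row 1: subtract 1/12×row2 = (0, 1, 0, -4/9)

M[1][3] = -4/9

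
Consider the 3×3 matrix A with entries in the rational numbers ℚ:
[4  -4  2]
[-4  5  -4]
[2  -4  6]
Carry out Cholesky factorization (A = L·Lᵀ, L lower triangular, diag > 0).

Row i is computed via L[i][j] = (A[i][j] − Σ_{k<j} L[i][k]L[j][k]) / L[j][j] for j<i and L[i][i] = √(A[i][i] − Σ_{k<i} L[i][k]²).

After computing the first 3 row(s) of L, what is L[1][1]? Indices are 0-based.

Step 1: L[0][0] = √(4) = 2.
  L[1][0] = (-4) / L[0][0] = -2.
Step 2: L[1][1] = √(1) = 1.
  L[2][0] = (2) / L[0][0] = 1.
  L[2][1] = (-2) / L[1][1] = -2.
Step 3: L[2][2] = √(1) = 1.

L[1][1] = 1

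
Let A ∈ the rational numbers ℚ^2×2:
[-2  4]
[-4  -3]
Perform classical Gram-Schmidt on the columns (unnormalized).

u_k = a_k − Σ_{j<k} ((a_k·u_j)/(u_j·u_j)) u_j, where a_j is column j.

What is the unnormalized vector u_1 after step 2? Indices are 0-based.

Step 1: u_0 = a_0 = (-2, -4).
Step 2: u_1 = a_1 − (1/5)·u_0 = (22/5, -11/5).

u_1 = (22/5, -11/5)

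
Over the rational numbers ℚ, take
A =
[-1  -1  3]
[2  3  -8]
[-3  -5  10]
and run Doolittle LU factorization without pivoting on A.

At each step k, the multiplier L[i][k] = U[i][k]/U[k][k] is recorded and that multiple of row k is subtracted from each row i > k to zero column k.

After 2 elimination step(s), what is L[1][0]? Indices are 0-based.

[col 0] pivot -1
  R1 -= -2*R0 → (0, 1, -2)  (L[1][0] := -2)
  R2 -= 3*R0 → (0, -2, 1)  (L[2][0] := 3)
[col 1] pivot 1
  R2 -= -2*R1 → (0, 0, -3)  (L[2][1] := -2)

L[1][0] = -2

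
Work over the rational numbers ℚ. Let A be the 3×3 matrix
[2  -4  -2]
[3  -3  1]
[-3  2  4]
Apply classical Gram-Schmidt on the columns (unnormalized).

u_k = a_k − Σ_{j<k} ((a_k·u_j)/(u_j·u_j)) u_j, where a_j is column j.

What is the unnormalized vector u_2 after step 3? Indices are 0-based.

Step 1: u_0 = a_0 = (2, 3, -3).
Step 2: u_1 = a_1 − (-23/22)·u_0 = (-21/11, 3/22, -25/22).
Step 3: u_2 = a_2 − (-13/22)·u_0 − (-13/109)·u_1 = (-114/109, 304/109, 228/109).

u_2 = (-114/109, 304/109, 228/109)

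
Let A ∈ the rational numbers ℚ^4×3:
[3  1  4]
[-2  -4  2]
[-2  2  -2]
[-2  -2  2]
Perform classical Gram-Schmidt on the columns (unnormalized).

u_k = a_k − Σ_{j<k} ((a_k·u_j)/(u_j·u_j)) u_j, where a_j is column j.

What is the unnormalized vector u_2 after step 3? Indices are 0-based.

Step 1: u_0 = a_0 = (3, -2, -2, -2).
Step 2: u_1 = a_1 − (11/21)·u_0 = (-4/7, -62/21, 64/21, -20/21).
Step 3: u_2 = a_2 − (8/21)·u_0 − (-85/101)·u_1 = (240/101, 28/101, 134/101, 198/101).

u_2 = (240/101, 28/101, 134/101, 198/101)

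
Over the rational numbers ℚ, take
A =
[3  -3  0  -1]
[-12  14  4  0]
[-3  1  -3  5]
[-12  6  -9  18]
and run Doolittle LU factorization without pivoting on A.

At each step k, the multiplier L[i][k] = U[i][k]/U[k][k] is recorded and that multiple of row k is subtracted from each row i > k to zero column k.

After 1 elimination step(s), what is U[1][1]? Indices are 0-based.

U[1][1] = 2

[col 0] pivot 3
  R1 -= -4*R0 → (0, 2, 4, -4)  (L[1][0] := -4)
  R2 -= -1*R0 → (0, -2, -3, 4)  (L[2][0] := -1)
  R3 -= -4*R0 → (0, -6, -9, 14)  (L[3][0] := -4)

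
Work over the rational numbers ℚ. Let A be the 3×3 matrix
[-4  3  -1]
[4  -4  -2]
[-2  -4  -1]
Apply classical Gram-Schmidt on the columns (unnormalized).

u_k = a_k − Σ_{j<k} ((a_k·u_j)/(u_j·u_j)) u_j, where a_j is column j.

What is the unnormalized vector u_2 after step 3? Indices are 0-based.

Step 1: u_0 = a_0 = (-4, 4, -2).
Step 2: u_1 = a_1 − (-5/9)·u_0 = (7/9, -16/9, -46/9).
Step 3: u_2 = a_2 − (-1/18)·u_0 − (71/269)·u_1 = (-384/269, -352/269, 64/269).

u_2 = (-384/269, -352/269, 64/269)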